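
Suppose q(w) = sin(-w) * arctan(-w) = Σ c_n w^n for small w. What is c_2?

1

Expand each factor separately, then convolve coefficients.
[w^0] = 0;  [w^1] = 0;  [w^2] = 1.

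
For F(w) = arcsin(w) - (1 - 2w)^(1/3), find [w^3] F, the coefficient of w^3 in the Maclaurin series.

Combine the two series term by term.
F(0) = -1
F′(0) = 5/3
F′′(0) = 8/9
F′′′(0) = 107/27
The Taylor polynomial is Σ F^(k)(0)/k! · w^k.

107/162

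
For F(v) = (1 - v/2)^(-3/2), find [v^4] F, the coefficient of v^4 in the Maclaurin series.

Compute the successive derivatives at the expansion point and divide by k!.
F(0) = 1
F′(0) = 3/4
F′′(0) = 15/16
F′′′(0) = 105/64
F^(4)(0) = 945/256
So c_4 = F^(4)(0)/4! = 315/2048.

315/2048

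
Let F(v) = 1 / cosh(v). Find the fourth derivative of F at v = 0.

5

Divide the numerator series by the denominator series (power-series long division).
From the series, [v^4] F = 5/24; multiply by 4! = 24 to get 5.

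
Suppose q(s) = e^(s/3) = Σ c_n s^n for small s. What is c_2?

q(0) = 1
q′(0) = 1/3
q′′(0) = 1/9
Dividing each by k! gives the coefficients c_0, ..., c_2.

1/18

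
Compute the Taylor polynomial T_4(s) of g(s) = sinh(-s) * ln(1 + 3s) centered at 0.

Multiply the two series term by term and collect like powers.

-19*s^4/2 + 9*s^3/2 - 3*s^2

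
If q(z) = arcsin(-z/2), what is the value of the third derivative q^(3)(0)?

-1/8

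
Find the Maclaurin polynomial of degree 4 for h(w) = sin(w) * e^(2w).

Multiply the two series term by term and collect like powers.

w^4 + 11*w^3/6 + 2*w^2 + w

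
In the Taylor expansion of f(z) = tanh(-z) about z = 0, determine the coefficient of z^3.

1/3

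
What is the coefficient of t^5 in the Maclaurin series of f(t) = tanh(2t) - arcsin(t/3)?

13823/3240

Add the two expansions coefficient-wise.
f(0) = 0
f′(0) = 5/3
f′′(0) = 0
f′′′(0) = -433/27
f^(4)(0) = 0
f^(5)(0) = 3909821048582988049*2^(4/41)*3^(7/41)*5^(22/41)*7^(18/41)/54931640625000000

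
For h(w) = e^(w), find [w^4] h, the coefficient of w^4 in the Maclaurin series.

1/24

h(0) = 1
h′(0) = 1
h′′(0) = 1
h′′′(0) = 1
h^(4)(0) = 1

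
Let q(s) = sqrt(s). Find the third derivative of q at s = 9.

Use the known series and substitute for the argument.
From the series, [(s - 9)^3] q = 1/3888; multiply by 3! = 6 to get 1/648.

1/648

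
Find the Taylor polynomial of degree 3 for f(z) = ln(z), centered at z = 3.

Apply the Taylor formula c_k = f^(k)(a)/k!.
f(3) = ln(3)
f′(3) = 1/3
f′′(3) = -1/9
f′′′(3) = 2/27

(z - 3)^3/81 - (z - 3)^2/18 + (z - 3)/3 + ln(3)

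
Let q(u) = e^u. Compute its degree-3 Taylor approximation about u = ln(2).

Differentiate repeatedly and evaluate at the center.

(u - ln(2))^3/3 + (u - ln(2))^2 + 2*(u - ln(2)) + 2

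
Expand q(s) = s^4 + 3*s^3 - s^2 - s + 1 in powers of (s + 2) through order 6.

(s + 2)^4 - 5*(s + 2)^3 + 5*(s + 2)^2 + 7*(s + 2) - 9

Apply the Taylor formula c_k = f^(k)(a)/k!.
q(-2) = -9
q′(-2) = 7
q′′(-2) = 10
q′′′(-2) = -30
q^(4)(-2) = 24
q^(5)(-2) = 0
q^(6)(-2) = 0
Dividing each by k! gives the coefficients c_0, ..., c_6.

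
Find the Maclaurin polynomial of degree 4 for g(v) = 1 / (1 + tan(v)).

Use the geometric series for the reciprocal, then substitute.
[v^0] = 1;  [v^1] = -1;  [v^2] = 1;  [v^3] = -4/3;  [v^4] = 5/3.

5*v^4/3 - 4*v^3/3 + v^2 - v + 1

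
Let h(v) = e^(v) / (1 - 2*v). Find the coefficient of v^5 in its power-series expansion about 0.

6331/120

Multiply the numerator's expansion by the denominator's geometric series.
h(0) = 1
h′(0) = 3
h′′(0) = 13
h′′′(0) = 79
h^(4)(0) = 633
h^(5)(0) = 6331
So c_5 = h^(5)(0)/5! = 6331/120.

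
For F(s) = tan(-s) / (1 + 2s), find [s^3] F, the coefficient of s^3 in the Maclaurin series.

-13/3

Write out both Maclaurin series and multiply, keeping only the needed powers.
F(0) = 0
F′(0) = -1
F′′(0) = 4
F′′′(0) = -26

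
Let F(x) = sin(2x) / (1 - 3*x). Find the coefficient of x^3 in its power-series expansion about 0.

Multiply the numerator's expansion by the denominator's geometric series.
F(0) = 0
F′(0) = 2
F′′(0) = 12
F′′′(0) = 100
So c_3 = F′′′(0)/3! = 50/3.

50/3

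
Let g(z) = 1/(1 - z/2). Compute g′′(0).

The coefficient of z^2 in the expansion is 1/4, so g′′(0) = 2! * (1/4) = 1/2.

1/2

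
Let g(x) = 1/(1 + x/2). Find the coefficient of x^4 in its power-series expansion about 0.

Apply the Taylor formula c_k = f^(k)(a)/k!.
g(0) = 1
g′(0) = -1/2
g′′(0) = 1/2
g′′′(0) = -3/4
g^(4)(0) = 3/2
So c_4 = g^(4)(0)/4! = 1/16.

1/16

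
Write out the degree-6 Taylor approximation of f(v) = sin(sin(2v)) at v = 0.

16*v^5/5 - 8*v^3/3 + 2*v

Compose series: expand the inner function first, then feed it into the outer expansion.
[v^0] = 0;  [v^1] = 2;  [v^2] = 0;  [v^3] = -8/3;  [v^4] = 0;  [v^5] = 16/5;  [v^6] = 0.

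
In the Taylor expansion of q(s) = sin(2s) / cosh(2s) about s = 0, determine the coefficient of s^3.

Write the quotient as an unknown series and match coefficients against numerator = denominator · series.
q(0) = 0
q′(0) = 2
q′′(0) = 0
q′′′(0) = -32
So c_3 = q′′′(0)/3! = -16/3.

-16/3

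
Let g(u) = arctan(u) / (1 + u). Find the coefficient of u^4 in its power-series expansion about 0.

Multiply the two series term by term and collect like powers.
[u^0] = 0;  [u^1] = 1;  [u^2] = -1;  [u^3] = 2/3;  [u^4] = -2/3.
So c_4 = g^(4)(0)/4! = -2/3.

-2/3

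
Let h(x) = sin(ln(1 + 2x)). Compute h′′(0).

-4

Let u equal the inner series; expand the outer function in u and truncate.
The coefficient of x^2 in the expansion is -2, so h′′(0) = 2! * (-2) = -4.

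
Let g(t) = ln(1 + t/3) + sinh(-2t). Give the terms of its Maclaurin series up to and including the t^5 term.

Expand each term separately and add.
[t^0] = 0;  [t^1] = -5/3;  [t^2] = -1/18;  [t^3] = -107/81;  [t^4] = -1/324;  [t^5] = -323/1215.

-323*t^5/1215 - t^4/324 - 107*t^3/81 - t^2/18 - 5*t/3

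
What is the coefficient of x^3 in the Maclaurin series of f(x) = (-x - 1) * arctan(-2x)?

-8/3

Shift and add copies of the series according to the polynomial's terms.
So c_3 = f′′′(0)/3! = -8/3.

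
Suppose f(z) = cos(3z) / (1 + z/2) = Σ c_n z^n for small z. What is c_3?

17/8

Write out both Maclaurin series and multiply, keeping only the needed powers.
f(0) = 1
f′(0) = -1/2
f′′(0) = -17/2
f′′′(0) = 51/4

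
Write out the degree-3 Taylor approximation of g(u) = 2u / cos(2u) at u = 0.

Write the quotient as an unknown series and match coefficients against numerator = denominator · series.
g(0) = 0
g′(0) = 2
g′′(0) = 0
g′′′(0) = 24
Then c_k = g^(k)(0)/k! gives each Taylor coefficient.

4*u^3 + 2*u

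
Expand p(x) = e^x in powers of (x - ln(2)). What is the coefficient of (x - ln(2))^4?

1/12

Apply the Taylor formula c_k = f^(k)(a)/k!.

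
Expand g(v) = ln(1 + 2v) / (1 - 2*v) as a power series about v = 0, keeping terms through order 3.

Multiply the numerator's expansion by the denominator's geometric series.
g(0) = 0
g′(0) = 2
g′′(0) = 4
g′′′(0) = 40

20*v^3/3 + 2*v^2 + 2*v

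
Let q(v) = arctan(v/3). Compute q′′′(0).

The coefficient of v^3 in the expansion is -1/81, so q′′′(0) = 3! * (-1/81) = -2/27.

-2/27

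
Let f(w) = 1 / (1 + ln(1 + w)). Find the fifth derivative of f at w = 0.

-694

Use the geometric series for the reciprocal, then substitute.
The coefficient of w^5 in the expansion is -347/60, so f^(5)(0) = 5! * (-347/60) = -694.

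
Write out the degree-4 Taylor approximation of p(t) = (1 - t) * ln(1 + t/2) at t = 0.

-11*t^4/192 + t^3/6 - 5*t^2/8 + t/2

Shift and add copies of the series according to the polynomial's terms.
p(0) = 0
p′(0) = 1/2
p′′(0) = -5/4
p′′′(0) = 1
p^(4)(0) = -11/8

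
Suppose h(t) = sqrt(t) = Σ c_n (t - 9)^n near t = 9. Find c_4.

h(9) = 3
h′(9) = 1/6
h′′(9) = -1/108
h′′′(9) = 1/648
h^(4)(9) = -5/11664

-5/279936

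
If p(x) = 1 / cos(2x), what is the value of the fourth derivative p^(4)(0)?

Divide the numerator series by the denominator series (power-series long division).
The coefficient of x^4 in the expansion is 10/3, so p^(4)(0) = 4! * (10/3) = 80.

80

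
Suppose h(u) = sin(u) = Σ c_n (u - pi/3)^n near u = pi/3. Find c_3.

-1/12

Differentiate repeatedly and evaluate at the center.
h(pi/3) = sqrt(3)/2
h′(pi/3) = 1/2
h′′(pi/3) = -sqrt(3)/2
h′′′(pi/3) = -1/2
So c_3 = h′′′(pi/3)/3! = -1/12.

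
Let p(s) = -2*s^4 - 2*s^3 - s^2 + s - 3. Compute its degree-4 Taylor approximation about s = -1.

-2*(s + 1)^4 + 6*(s + 1)^3 - 7*(s + 1)^2 + 5*(s + 1) - 5

Use the known series and substitute for the argument.
p(-1) = -5
p′(-1) = 5
p′′(-1) = -14
p′′′(-1) = 36
p^(4)(-1) = -48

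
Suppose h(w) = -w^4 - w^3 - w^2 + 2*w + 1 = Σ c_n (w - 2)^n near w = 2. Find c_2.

h(2) = -23
h′(2) = -46
h′′(2) = -62
Then c_k = h^(k)(2)/k! gives each Taylor coefficient.

-31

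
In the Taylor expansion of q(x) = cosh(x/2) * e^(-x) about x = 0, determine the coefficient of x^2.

5/8

Multiply the two series term by term and collect like powers.
q(0) = 1
q′(0) = -1
q′′(0) = 5/4
So c_2 = q′′(0)/2! = 5/8.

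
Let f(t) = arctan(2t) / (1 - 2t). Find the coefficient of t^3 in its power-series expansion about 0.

Take the Cauchy product of the two expansions.
[t^0] = 0;  [t^1] = 2;  [t^2] = 4;  [t^3] = 16/3.
So c_3 = f′′′(0)/3! = 16/3.

16/3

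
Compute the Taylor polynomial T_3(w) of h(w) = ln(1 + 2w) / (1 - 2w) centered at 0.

Expand each factor separately, then convolve coefficients.
[w^0] = 0;  [w^1] = 2;  [w^2] = 2;  [w^3] = 20/3.

20*w^3/3 + 2*w^2 + 2*w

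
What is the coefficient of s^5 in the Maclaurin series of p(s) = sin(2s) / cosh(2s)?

48/5

Divide the numerator series by the denominator series (power-series long division).
p(0) = 0
p′(0) = 2
p′′(0) = 0
p′′′(0) = -32
p^(4)(0) = 0
p^(5)(0) = 1152
So c_5 = p^(5)(0)/5! = 48/5.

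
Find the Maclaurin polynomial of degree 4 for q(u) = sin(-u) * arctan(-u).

Expand each factor separately, then convolve coefficients.
q(0) = 0
q′(0) = 0
q′′(0) = 2
q′′′(0) = 0
q^(4)(0) = -12

-u^4/2 + u^2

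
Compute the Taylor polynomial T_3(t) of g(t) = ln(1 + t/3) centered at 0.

t^3/81 - t^2/18 + t/3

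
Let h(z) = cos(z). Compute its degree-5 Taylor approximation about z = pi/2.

Use the known series and substitute for the argument.
h(pi/2) = 0
h′(pi/2) = -1
h′′(pi/2) = 0
h′′′(pi/2) = 1
h^(4)(pi/2) = 0
h^(5)(pi/2) = -1
Then c_k = h^(k)(pi/2)/k! gives each Taylor coefficient.

-(z - pi/2)^5/120 + (z - pi/2)^3/6 - (z - pi/2)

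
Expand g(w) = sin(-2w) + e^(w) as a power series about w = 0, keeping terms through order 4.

Add the two expansions coefficient-wise.
g(0) = 1
g′(0) = -1
g′′(0) = 1
g′′′(0) = 9
g^(4)(0) = 1

w^4/24 + 3*w^3/2 + w^2/2 - w + 1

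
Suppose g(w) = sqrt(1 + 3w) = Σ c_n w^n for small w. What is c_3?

27/16

g(0) = 1
g′(0) = 3/2
g′′(0) = -9/4
g′′′(0) = 81/8
Dividing each by k! gives the coefficients c_0, ..., c_3.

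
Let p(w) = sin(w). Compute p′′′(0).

From the series, [w^3] p = -1/6; multiply by 3! = 6 to get -1.

-1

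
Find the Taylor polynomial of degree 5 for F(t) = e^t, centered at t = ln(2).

Compute the successive derivatives at the expansion point and divide by k!.
[(t - ln(2))^0] = 2;  [(t - ln(2))^1] = 2;  [(t - ln(2))^2] = 1;  [(t - ln(2))^3] = 1/3;  [(t - ln(2))^4] = 1/12;  [(t - ln(2))^5] = 1/60.

(t - ln(2))^5/60 + (t - ln(2))^4/12 + (t - ln(2))^3/3 + (t - ln(2))^2 + 2*(t - ln(2)) + 2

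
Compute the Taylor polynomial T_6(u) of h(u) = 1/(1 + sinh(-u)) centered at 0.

Substitute the inner expansion into the outer series and collect powers.
[u^0] = 1;  [u^1] = 1;  [u^2] = 1;  [u^3] = 7/6;  [u^4] = 4/3;  [u^5] = 181/120;  [u^6] = 77/45.

77*u^6/45 + 181*u^5/120 + 4*u^4/3 + 7*u^3/6 + u^2 + u + 1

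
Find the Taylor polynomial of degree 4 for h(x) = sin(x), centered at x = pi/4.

Apply the Taylor formula c_k = f^(k)(a)/k!.
h(pi/4) = sqrt(2)/2
h′(pi/4) = sqrt(2)/2
h′′(pi/4) = -sqrt(2)/2
h′′′(pi/4) = -sqrt(2)/2
h^(4)(pi/4) = sqrt(2)/2

sqrt(2)*(x - pi/4)^4/48 - sqrt(2)*(x - pi/4)^3/12 - sqrt(2)*(x - pi/4)^2/4 + sqrt(2)*(x - pi/4)/2 + sqrt(2)/2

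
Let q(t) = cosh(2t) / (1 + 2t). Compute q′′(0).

12

Expand each factor separately, then convolve coefficients.
From the series, [t^2] q = 6; multiply by 2! = 2 to get 12.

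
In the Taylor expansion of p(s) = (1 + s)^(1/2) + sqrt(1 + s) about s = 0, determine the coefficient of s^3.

Combine the two series term by term.
p(0) = 2
p′(0) = 1
p′′(0) = -1/2
p′′′(0) = 3/4

1/8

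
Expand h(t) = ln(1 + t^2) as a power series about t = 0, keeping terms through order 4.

h(0) = 0
h′(0) = 0
h′′(0) = 2
h′′′(0) = 0
h^(4)(0) = -12
The Taylor polynomial is Σ h^(k)(0)/k! · t^k.

-t^4/2 + t^2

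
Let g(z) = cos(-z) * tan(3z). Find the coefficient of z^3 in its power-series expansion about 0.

Take the Cauchy product of the two expansions.
g(0) = 0
g′(0) = 3
g′′(0) = 0
g′′′(0) = 45

15/2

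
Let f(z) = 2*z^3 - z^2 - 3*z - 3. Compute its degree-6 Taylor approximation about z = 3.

2*(z - 3)^3 + 17*(z - 3)^2 + 45*(z - 3) + 33

[(z - 3)^0] = 33;  [(z - 3)^1] = 45;  [(z - 3)^2] = 17;  [(z - 3)^3] = 2;  [(z - 3)^4] = 0;  [(z - 3)^5] = 0;  [(z - 3)^6] = 0.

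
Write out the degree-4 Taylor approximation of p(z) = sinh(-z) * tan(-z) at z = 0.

Write out both Maclaurin series and multiply, keeping only the needed powers.
p(0) = 0
p′(0) = 0
p′′(0) = 2
p′′′(0) = 0
p^(4)(0) = 12
Then c_k = p^(k)(0)/k! gives each Taylor coefficient.

z^4/2 + z^2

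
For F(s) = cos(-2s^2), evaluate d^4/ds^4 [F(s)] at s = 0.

From the series, [s^4] F = -2; multiply by 4! = 24 to get -48.

-48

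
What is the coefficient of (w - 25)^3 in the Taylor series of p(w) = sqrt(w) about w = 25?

1/50000

p(25) = 5
p′(25) = 1/10
p′′(25) = -1/500
p′′′(25) = 3/25000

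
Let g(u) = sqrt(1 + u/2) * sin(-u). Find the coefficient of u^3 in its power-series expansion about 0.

19/96

Multiply the two series term by term and collect like powers.
[u^0] = 0;  [u^1] = -1;  [u^2] = -1/4;  [u^3] = 19/96.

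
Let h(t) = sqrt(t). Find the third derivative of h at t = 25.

The coefficient of (t - 25)^3 in the expansion is 1/50000, so h′′′(25) = 3! * (1/50000) = 3/25000.

3/25000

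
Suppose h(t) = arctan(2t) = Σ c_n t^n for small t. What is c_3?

[t^0] = 0;  [t^1] = 2;  [t^2] = 0;  [t^3] = -8/3.

-8/3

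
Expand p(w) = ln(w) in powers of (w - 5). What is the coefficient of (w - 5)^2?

Apply the Taylor formula c_k = f^(k)(a)/k!.
p(5) = ln(5)
p′(5) = 1/5
p′′(5) = -1/25
So c_2 = p′′(5)/2! = -1/50.

-1/50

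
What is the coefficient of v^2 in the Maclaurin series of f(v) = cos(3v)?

-9/2

Differentiate repeatedly and evaluate at the center.
f(0) = 1
f′(0) = 0
f′′(0) = -9
So c_2 = f′′(0)/2! = -9/2.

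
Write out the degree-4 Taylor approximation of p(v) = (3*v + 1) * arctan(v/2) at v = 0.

Distribute the polynomial across the series and collect like powers.
p(0) = 0
p′(0) = 1/2
p′′(0) = 3
p′′′(0) = -1/4
p^(4)(0) = -3

-v^4/8 - v^3/24 + 3*v^2/2 + v/2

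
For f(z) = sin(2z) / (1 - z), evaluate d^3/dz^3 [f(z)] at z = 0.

4

Expand each factor separately, then convolve coefficients.
The coefficient of z^3 in the expansion is 2/3, so f′′′(0) = 3! * (2/3) = 4.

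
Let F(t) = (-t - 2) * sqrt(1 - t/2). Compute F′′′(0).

Shift and add copies of the series according to the polynomial's terms.
From the series, [t^3] F = 3/64; multiply by 3! = 6 to get 9/32.

9/32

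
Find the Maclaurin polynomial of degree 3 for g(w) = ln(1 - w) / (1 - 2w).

Expand each factor separately, then convolve coefficients.
[w^0] = 0;  [w^1] = -1;  [w^2] = -5/2;  [w^3] = -16/3.

-16*w^3/3 - 5*w^2/2 - w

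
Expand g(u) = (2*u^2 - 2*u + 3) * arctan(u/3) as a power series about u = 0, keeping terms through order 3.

Distribute the polynomial across the series and collect like powers.
[u^0] = 0;  [u^1] = 1;  [u^2] = -2/3;  [u^3] = 17/27.

17*u^3/27 - 2*u^2/3 + u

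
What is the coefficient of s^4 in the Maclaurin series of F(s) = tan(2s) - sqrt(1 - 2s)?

5/8

Expand each term separately and add.
F(0) = -1
F′(0) = 3
F′′(0) = 1
F′′′(0) = 19
F^(4)(0) = 15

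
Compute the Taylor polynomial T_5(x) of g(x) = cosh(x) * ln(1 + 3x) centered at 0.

2129*x^5/40 - 45*x^4/2 + 21*x^3/2 - 9*x^2/2 + 3*x

Multiply the two series term by term and collect like powers.
g(0) = 0
g′(0) = 3
g′′(0) = -9
g′′′(0) = 63
g^(4)(0) = -540
g^(5)(0) = 6387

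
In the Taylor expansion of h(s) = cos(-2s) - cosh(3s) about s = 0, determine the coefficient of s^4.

Expand each term separately and add.
h(0) = 0
h′(0) = 0
h′′(0) = -13
h′′′(0) = 0
h^(4)(0) = -65
So c_4 = h^(4)(0)/4! = -65/24.

-65/24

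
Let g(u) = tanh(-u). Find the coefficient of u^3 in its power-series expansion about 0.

1/3

g(0) = 0
g′(0) = -1
g′′(0) = 0
g′′′(0) = 2
The Taylor polynomial is Σ g^(k)(0)/k! · u^k.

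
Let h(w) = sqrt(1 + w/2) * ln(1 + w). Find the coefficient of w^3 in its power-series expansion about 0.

17/96

Multiply the two series term by term and collect like powers.
So c_3 = h′′′(0)/3! = 17/96.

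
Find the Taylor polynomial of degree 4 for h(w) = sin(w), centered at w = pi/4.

sqrt(2)*(w - pi/4)^4/48 - sqrt(2)*(w - pi/4)^3/12 - sqrt(2)*(w - pi/4)^2/4 + sqrt(2)*(w - pi/4)/2 + sqrt(2)/2

[(w - pi/4)^0] = sqrt(2)/2;  [(w - pi/4)^1] = sqrt(2)/2;  [(w - pi/4)^2] = -sqrt(2)/4;  [(w - pi/4)^3] = -sqrt(2)/12;  [(w - pi/4)^4] = sqrt(2)/48.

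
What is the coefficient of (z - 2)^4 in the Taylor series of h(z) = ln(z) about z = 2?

-1/64

Compute the successive derivatives at the expansion point and divide by k!.
h(2) = ln(2)
h′(2) = 1/2
h′′(2) = -1/4
h′′′(2) = 1/4
h^(4)(2) = -3/8
So c_4 = h^(4)(2)/4! = -1/64.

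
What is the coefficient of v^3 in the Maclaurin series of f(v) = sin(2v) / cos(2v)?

8/3

Divide the numerator series by the denominator series (power-series long division).
f(0) = 0
f′(0) = 2
f′′(0) = 0
f′′′(0) = 16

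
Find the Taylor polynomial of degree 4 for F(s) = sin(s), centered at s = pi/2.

(s - pi/2)^4/24 - (s - pi/2)^2/2 + 1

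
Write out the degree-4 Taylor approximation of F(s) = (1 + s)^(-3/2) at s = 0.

Compute the successive derivatives at the expansion point and divide by k!.
F(0) = 1
F′(0) = -3/2
F′′(0) = 15/4
F′′′(0) = -105/8
F^(4)(0) = 945/16

315*s^4/128 - 35*s^3/16 + 15*s^2/8 - 3*s/2 + 1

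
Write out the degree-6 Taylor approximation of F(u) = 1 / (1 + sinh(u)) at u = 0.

Expand as Σ (-1)^k u^k with u equal to the inner function's series.
F(0) = 1
F′(0) = -1
F′′(0) = 2
F′′′(0) = -7
F^(4)(0) = 32
F^(5)(0) = -181
F^(6)(0) = 1232
Dividing each by k! gives the coefficients c_0, ..., c_6.

77*u^6/45 - 181*u^5/120 + 4*u^4/3 - 7*u^3/6 + u^2 - u + 1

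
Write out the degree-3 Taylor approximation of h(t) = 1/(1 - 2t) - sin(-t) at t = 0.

47*t^3/6 + 4*t^2 + 3*t + 1

Combine the two series term by term.
h(0) = 1
h′(0) = 3
h′′(0) = 8
h′′′(0) = 47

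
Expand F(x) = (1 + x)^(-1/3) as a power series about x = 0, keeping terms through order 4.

35*x^4/243 - 14*x^3/81 + 2*x^2/9 - x/3 + 1

F(0) = 1
F′(0) = -1/3
F′′(0) = 4/9
F′′′(0) = -28/27
F^(4)(0) = 280/81
Dividing each by k! gives the coefficients c_0, ..., c_4.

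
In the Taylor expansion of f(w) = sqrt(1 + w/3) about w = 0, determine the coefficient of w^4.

Compute the successive derivatives at the expansion point and divide by k!.
f(0) = 1
f′(0) = 1/6
f′′(0) = -1/36
f′′′(0) = 1/72
f^(4)(0) = -5/432

-5/10368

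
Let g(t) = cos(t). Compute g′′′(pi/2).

The coefficient of (t - pi/2)^3 in the expansion is 1/6, so g′′′(pi/2) = 3! * (1/6) = 1.

1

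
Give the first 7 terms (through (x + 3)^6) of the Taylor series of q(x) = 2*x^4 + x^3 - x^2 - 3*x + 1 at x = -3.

2*(x + 3)^4 - 23*(x + 3)^3 + 98*(x + 3)^2 - 186*(x + 3) + 136

q(-3) = 136
q′(-3) = -186
q′′(-3) = 196
q′′′(-3) = -138
q^(4)(-3) = 48
q^(5)(-3) = 0
q^(6)(-3) = 0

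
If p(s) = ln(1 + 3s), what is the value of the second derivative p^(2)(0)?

-9

The coefficient of s^2 in the expansion is -9/2, so p′′(0) = 2! * (-9/2) = -9.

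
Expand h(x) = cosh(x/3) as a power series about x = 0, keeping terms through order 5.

Use the known series and substitute for the argument.

x^4/1944 + x^2/18 + 1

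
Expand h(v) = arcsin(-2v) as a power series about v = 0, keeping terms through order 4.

-4*v^3/3 - 2*v

h(0) = 0
h′(0) = -2
h′′(0) = 0
h′′′(0) = -8
h^(4)(0) = 0
Dividing each by k! gives the coefficients c_0, ..., c_4.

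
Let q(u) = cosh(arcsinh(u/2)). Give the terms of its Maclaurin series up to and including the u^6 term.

Compose series: expand the inner function first, then feed it into the outer expansion.
q(0) = 1
q′(0) = 0
q′′(0) = 1/4
q′′′(0) = 0
q^(4)(0) = -3/16
q^(5)(0) = 0
q^(6)(0) = 45/64
The Taylor polynomial is Σ q^(k)(0)/k! · u^k.

u^6/1024 - u^4/128 + u^2/8 + 1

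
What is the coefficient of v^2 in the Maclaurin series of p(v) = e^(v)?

1/2

p(0) = 1
p′(0) = 1
p′′(0) = 1
Dividing each by k! gives the coefficients c_0, ..., c_2.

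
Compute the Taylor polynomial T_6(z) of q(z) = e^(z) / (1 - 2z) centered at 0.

75973*z^6/720 + 6331*z^5/120 + 211*z^4/8 + 79*z^3/6 + 13*z^2/2 + 3*z + 1

Multiply the two series term by term and collect like powers.
q(0) = 1
q′(0) = 3
q′′(0) = 13
q′′′(0) = 79
q^(4)(0) = 633
q^(5)(0) = 6331
q^(6)(0) = 75973
Then c_k = q^(k)(0)/k! gives each Taylor coefficient.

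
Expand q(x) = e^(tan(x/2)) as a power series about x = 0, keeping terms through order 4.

3*x^4/128 + x^3/16 + x^2/8 + x/2 + 1

Plug the Maclaurin series of the inner function into that of the outer and collect terms.
q(0) = 1
q′(0) = 1/2
q′′(0) = 1/4
q′′′(0) = 3/8
q^(4)(0) = 9/16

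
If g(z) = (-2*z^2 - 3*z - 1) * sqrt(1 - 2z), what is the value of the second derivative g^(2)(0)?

3

Distribute the polynomial across the series and collect like powers.
The coefficient of z^2 in the expansion is 3/2, so g′′(0) = 2! * (3/2) = 3.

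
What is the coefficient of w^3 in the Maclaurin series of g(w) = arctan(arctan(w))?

-2/3

Plug the Maclaurin series of the inner function into that of the outer and collect terms.
g(0) = 0
g′(0) = 1
g′′(0) = 0
g′′′(0) = -4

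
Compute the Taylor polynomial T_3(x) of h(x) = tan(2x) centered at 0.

h(0) = 0
h′(0) = 2
h′′(0) = 0
h′′′(0) = 16

8*x^3/3 + 2*x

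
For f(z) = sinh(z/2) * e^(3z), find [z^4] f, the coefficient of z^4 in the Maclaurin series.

37/16

Expand each factor separately, then convolve coefficients.
So c_4 = f^(4)(0)/4! = 37/16.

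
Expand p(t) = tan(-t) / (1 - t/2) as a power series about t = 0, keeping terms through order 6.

-67*t^6/480 - 67*t^5/240 - 7*t^4/24 - 7*t^3/12 - t^2/2 - t

Multiply the two series term by term and collect like powers.
[t^0] = 0;  [t^1] = -1;  [t^2] = -1/2;  [t^3] = -7/12;  [t^4] = -7/24;  [t^5] = -67/240;  [t^6] = -67/480.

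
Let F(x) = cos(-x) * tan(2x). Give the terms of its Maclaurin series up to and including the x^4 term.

Write out both Maclaurin series and multiply, keeping only the needed powers.
F(0) = 0
F′(0) = 2
F′′(0) = 0
F′′′(0) = 10
F^(4)(0) = 0
The Taylor polynomial is Σ F^(k)(0)/k! · x^k.

5*x^3/3 + 2*x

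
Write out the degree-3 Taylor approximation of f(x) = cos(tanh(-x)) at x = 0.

1 - x^2/2

Substitute the inner expansion into the outer series and collect powers.
[x^0] = 1;  [x^1] = 0;  [x^2] = -1/2;  [x^3] = 0.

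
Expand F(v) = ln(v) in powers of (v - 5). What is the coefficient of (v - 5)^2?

-1/50

[(v - 5)^0] = ln(5);  [(v - 5)^1] = 1/5;  [(v - 5)^2] = -1/50.
So c_2 = F′′(5)/2! = -1/50.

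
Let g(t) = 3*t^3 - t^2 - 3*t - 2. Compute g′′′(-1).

18

The coefficient of (t + 1)^3 in the expansion is 3, so g′′′(-1) = 3! * (3) = 18.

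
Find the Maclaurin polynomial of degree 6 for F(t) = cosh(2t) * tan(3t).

Take the Cauchy product of the two expansions.
F(0) = 0
F′(0) = 3
F′′(0) = 0
F′′′(0) = 90
F^(4)(0) = 0
F^(5)(0) = 6288
F^(6)(0) = 0

262*t^5/5 + 15*t^3 + 3*t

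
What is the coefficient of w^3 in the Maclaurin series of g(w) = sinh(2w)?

[w^0] = 0;  [w^1] = 2;  [w^2] = 0;  [w^3] = 4/3.

4/3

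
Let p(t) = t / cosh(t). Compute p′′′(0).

-3

Invert the denominator's series and multiply.
From the series, [t^3] p = -1/2; multiply by 3! = 6 to get -3.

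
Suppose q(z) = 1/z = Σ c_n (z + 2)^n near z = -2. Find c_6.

-1/128

Differentiate repeatedly and evaluate at the center.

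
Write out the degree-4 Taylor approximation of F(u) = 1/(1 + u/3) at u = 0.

u^4/81 - u^3/27 + u^2/9 - u/3 + 1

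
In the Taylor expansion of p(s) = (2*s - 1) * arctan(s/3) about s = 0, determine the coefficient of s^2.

Multiply each power in the prefactor through the base expansion.
p(0) = 0
p′(0) = -1/3
p′′(0) = 4/3
So c_2 = p′′(0)/2! = 2/3.

2/3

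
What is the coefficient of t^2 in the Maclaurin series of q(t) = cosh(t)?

c_2 = q′′(0)/2! = 1/2.

1/2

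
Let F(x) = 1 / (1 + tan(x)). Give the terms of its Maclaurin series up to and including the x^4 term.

5*x^4/3 - 4*x^3/3 + x^2 - x + 1

Use the geometric series for the reciprocal, then substitute.
F(0) = 1
F′(0) = -1
F′′(0) = 2
F′′′(0) = -8
F^(4)(0) = 40
Then c_k = F^(k)(0)/k! gives each Taylor coefficient.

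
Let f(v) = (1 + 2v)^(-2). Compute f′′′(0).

From the series, [v^3] f = -32; multiply by 3! = 6 to get -192.

-192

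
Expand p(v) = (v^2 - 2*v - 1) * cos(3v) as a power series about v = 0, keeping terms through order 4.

-63*v^4/8 + 9*v^3 + 11*v^2/2 - 2*v - 1

Multiply each power in the prefactor through the base expansion.
[v^0] = -1;  [v^1] = -2;  [v^2] = 11/2;  [v^3] = 9;  [v^4] = -63/8.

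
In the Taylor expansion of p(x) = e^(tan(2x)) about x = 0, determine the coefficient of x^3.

4

Plug the Maclaurin series of the inner function into that of the outer and collect terms.
p(0) = 1
p′(0) = 2
p′′(0) = 4
p′′′(0) = 24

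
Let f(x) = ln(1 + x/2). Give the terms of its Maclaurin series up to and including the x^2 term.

-x^2/8 + x/2

f(0) = 0
f′(0) = 1/2
f′′(0) = -1/4
Dividing each by k! gives the coefficients c_0, ..., c_2.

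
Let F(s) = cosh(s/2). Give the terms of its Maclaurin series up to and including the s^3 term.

s^2/8 + 1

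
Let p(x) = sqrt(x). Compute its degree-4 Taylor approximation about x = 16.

-5*(x - 16)^4/2097152 + (x - 16)^3/16384 - (x - 16)^2/512 + (x - 16)/8 + 4

p(16) = 4
p′(16) = 1/8
p′′(16) = -1/256
p′′′(16) = 3/8192
p^(4)(16) = -15/262144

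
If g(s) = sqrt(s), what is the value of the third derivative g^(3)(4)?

Apply the Taylor formula c_k = f^(k)(a)/k!.
From the series, [(s - 4)^3] g = 1/512; multiply by 3! = 6 to get 3/256.

3/256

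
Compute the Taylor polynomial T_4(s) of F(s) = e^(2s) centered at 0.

[s^0] = 1;  [s^1] = 2;  [s^2] = 2;  [s^3] = 4/3;  [s^4] = 2/3.

2*s^4/3 + 4*s^3/3 + 2*s^2 + 2*s + 1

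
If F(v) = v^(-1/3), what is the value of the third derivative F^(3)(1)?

-28/27

The coefficient of (v - 1)^3 in the expansion is -14/81, so F′′′(1) = 3! * (-14/81) = -28/27.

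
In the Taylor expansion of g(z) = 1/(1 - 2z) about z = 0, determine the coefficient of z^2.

g(0) = 1
g′(0) = 2
g′′(0) = 8

4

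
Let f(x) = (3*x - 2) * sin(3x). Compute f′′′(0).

Multiply each power in the prefactor through the base expansion.
From the series, [x^3] f = 9; multiply by 3! = 6 to get 54.

54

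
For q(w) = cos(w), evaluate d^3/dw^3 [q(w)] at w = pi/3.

sqrt(3)/2

The coefficient of (w - pi/3)^3 in the expansion is sqrt(3)/12, so q′′′(pi/3) = 3! * (sqrt(3)/12) = sqrt(3)/2.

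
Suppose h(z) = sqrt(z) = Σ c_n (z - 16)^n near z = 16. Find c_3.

1/16384

h(16) = 4
h′(16) = 1/8
h′′(16) = -1/256
h′′′(16) = 3/8192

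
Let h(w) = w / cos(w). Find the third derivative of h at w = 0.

3

Invert the denominator's series and multiply.
From the series, [w^3] h = 1/2; multiply by 3! = 6 to get 3.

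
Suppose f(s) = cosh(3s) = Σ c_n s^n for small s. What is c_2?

9/2

c_2 = f′′(0)/2! = 9/2.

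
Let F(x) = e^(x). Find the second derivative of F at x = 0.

1

Use the known series and substitute for the argument.
From the series, [x^2] F = 1/2; multiply by 2! = 2 to get 1.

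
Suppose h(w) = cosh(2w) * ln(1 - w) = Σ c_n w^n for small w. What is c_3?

Multiply the two series term by term and collect like powers.
h(0) = 0
h′(0) = -1
h′′(0) = -1
h′′′(0) = -14
So c_3 = h′′′(0)/3! = -7/3.

-7/3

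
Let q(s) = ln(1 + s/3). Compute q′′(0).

Compute the successive derivatives at the expansion point and divide by k!.
The coefficient of s^2 in the expansion is -1/18, so q′′(0) = 2! * (-1/18) = -1/9.

-1/9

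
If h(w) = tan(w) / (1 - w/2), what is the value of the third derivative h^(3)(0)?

7/2

Expand each factor separately, then convolve coefficients.
The coefficient of w^3 in the expansion is 7/12, so h′′′(0) = 3! * (7/12) = 7/2.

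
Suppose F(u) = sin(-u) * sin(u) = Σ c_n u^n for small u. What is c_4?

1/3

Multiply the two series term by term and collect like powers.
[u^0] = 0;  [u^1] = 0;  [u^2] = -1;  [u^3] = 0;  [u^4] = 1/3.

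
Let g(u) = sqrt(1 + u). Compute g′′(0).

-1/4

Apply the Taylor formula c_k = f^(k)(a)/k!.
The coefficient of u^2 in the expansion is -1/8, so g′′(0) = 2! * (-1/8) = -1/4.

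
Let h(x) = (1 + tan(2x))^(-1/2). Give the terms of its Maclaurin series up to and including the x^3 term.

-23*x^3/6 + 3*x^2/2 - x + 1

Substitute the inner expansion into the outer series and collect powers.
h(0) = 1
h′(0) = -1
h′′(0) = 3
h′′′(0) = -23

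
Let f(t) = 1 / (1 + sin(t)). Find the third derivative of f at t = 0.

Use the geometric series for the reciprocal, then substitute.
The coefficient of t^3 in the expansion is -5/6, so f′′′(0) = 3! * (-5/6) = -5.

-5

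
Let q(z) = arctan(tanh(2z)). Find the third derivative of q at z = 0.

Plug the Maclaurin series of the inner function into that of the outer and collect terms.
From the series, [z^3] q = -16/3; multiply by 3! = 6 to get -32.

-32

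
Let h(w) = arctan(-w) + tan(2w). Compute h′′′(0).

18

Expand each term separately and add.
The coefficient of w^3 in the expansion is 3, so h′′′(0) = 3! * (3) = 18.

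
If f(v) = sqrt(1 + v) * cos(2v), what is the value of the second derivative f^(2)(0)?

Take the Cauchy product of the two expansions.
From the series, [v^2] f = -17/8; multiply by 2! = 2 to get -17/4.

-17/4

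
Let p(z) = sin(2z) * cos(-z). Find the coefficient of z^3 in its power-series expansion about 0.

Multiply the two series term by term and collect like powers.
p(0) = 0
p′(0) = 2
p′′(0) = 0
p′′′(0) = -14
So c_3 = p′′′(0)/3! = -7/3.

-7/3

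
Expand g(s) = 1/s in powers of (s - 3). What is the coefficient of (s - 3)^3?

-1/81

g(3) = 1/3
g′(3) = -1/9
g′′(3) = 2/27
g′′′(3) = -2/27
So c_3 = g′′′(3)/3! = -1/81.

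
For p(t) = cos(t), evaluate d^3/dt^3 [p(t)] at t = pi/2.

1

Apply the Taylor formula c_k = f^(k)(a)/k!.
From the series, [(t - pi/2)^3] p = 1/6; multiply by 3! = 6 to get 1.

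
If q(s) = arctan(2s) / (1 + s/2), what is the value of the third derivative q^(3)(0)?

Write out both Maclaurin series and multiply, keeping only the needed powers.
The coefficient of s^3 in the expansion is -13/6, so q′′′(0) = 3! * (-13/6) = -13.

-13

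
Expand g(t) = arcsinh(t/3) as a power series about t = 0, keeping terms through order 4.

-t^3/162 + t/3

g(0) = 0
g′(0) = 1/3
g′′(0) = 0
g′′′(0) = -1/27
g^(4)(0) = 0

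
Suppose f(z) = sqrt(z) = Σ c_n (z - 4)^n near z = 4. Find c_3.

f(4) = 2
f′(4) = 1/4
f′′(4) = -1/32
f′′′(4) = 3/256
So c_3 = f′′′(4)/3! = 1/512.

1/512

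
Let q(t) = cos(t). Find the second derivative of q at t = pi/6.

-sqrt(3)/2

The coefficient of (t - pi/6)^2 in the expansion is -sqrt(3)/4, so q′′(pi/6) = 2! * (-sqrt(3)/4) = -sqrt(3)/2.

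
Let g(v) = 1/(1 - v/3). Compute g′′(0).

From the series, [v^2] g = 1/9; multiply by 2! = 2 to get 2/9.

2/9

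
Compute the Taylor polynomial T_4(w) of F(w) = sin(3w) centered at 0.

-9*w^3/2 + 3*w

Differentiate repeatedly and evaluate at the center.
[w^0] = 0;  [w^1] = 3;  [w^2] = 0;  [w^3] = -9/2;  [w^4] = 0.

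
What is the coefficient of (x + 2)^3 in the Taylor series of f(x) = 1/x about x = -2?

[(x + 2)^0] = -1/2;  [(x + 2)^1] = -1/4;  [(x + 2)^2] = -1/8;  [(x + 2)^3] = -1/16.

-1/16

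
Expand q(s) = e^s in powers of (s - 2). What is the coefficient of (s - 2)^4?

Use the known series and substitute for the argument.
q(2) = e^(2)
q′(2) = e^(2)
q′′(2) = e^(2)
q′′′(2) = e^(2)
q^(4)(2) = e^(2)
Then c_k = q^(k)(2)/k! gives each Taylor coefficient.

e^(2)/24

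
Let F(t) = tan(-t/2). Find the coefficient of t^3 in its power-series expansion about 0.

-1/24

F(0) = 0
F′(0) = -1/2
F′′(0) = 0
F′′′(0) = -1/4
So c_3 = F′′′(0)/3! = -1/24.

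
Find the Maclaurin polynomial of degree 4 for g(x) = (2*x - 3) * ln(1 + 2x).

52*x^4/3 - 12*x^3 + 10*x^2 - 6*x

Multiply each power in the prefactor through the base expansion.
g(0) = 0
g′(0) = -6
g′′(0) = 20
g′′′(0) = -72
g^(4)(0) = 416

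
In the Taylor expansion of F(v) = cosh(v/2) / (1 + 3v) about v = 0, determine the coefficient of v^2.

Take the Cauchy product of the two expansions.
F(0) = 1
F′(0) = -3
F′′(0) = 73/4
So c_2 = F′′(0)/2! = 73/8.

73/8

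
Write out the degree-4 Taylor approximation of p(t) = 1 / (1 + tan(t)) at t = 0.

5*t^4/3 - 4*t^3/3 + t^2 - t + 1

Write 1/(1+u) = 1 - u + u^2 - u^3 + ... and substitute the series for u.
p(0) = 1
p′(0) = -1
p′′(0) = 2
p′′′(0) = -8
p^(4)(0) = 40
Dividing each by k! gives the coefficients c_0, ..., c_4.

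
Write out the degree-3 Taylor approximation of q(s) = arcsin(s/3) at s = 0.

[s^0] = 0;  [s^1] = 1/3;  [s^2] = 0;  [s^3] = 1/162.

s^3/162 + s/3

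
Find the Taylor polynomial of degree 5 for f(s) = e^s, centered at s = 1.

e*(s - 1)^5/120 + e*(s - 1)^4/24 + e*(s - 1)^3/6 + e*(s - 1)^2/2 + e*(s - 1) + e

f(1) = e
f′(1) = e
f′′(1) = e
f′′′(1) = e
f^(4)(1) = e
f^(5)(1) = e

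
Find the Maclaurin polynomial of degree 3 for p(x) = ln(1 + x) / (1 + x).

Multiply the two series term by term and collect like powers.
[x^0] = 0;  [x^1] = 1;  [x^2] = -3/2;  [x^3] = 11/6.

11*x^3/6 - 3*x^2/2 + x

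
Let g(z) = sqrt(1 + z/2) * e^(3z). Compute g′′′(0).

2127/64

Multiply the two series term by term and collect like powers.
The coefficient of z^3 in the expansion is 709/128, so g′′′(0) = 3! * (709/128) = 2127/64.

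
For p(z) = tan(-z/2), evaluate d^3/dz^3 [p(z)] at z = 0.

Compute the successive derivatives at the expansion point and divide by k!.
From the series, [z^3] p = -1/24; multiply by 3! = 6 to get -1/4.

-1/4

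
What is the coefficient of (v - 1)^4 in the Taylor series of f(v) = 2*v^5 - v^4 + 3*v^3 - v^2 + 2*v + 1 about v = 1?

9

Use the known series and substitute for the argument.
f(1) = 6
f′(1) = 15
f′′(1) = 44
f′′′(1) = 114
f^(4)(1) = 216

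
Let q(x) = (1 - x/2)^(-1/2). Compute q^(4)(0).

105/256

Differentiate repeatedly and evaluate at the center.
The coefficient of x^4 in the expansion is 35/2048, so q^(4)(0) = 4! * (35/2048) = 105/256.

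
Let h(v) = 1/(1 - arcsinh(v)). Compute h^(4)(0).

Let u equal the inner series; expand the outer function in u and truncate.
From the series, [v^4] h = 2/3; multiply by 4! = 24 to get 16.

16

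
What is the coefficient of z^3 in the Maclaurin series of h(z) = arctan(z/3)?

-1/81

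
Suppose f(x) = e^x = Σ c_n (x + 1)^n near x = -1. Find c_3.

e^(-1)/6

Apply the Taylor formula c_k = f^(k)(a)/k!.
f(-1) = e^(-1)
f′(-1) = e^(-1)
f′′(-1) = e^(-1)
f′′′(-1) = e^(-1)
So c_3 = f′′′(-1)/3! = e^(-1)/6.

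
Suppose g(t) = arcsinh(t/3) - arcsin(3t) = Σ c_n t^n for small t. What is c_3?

-365/81

Expand each term separately and add.
[t^0] = 0;  [t^1] = -8/3;  [t^2] = 0;  [t^3] = -365/81.
So c_3 = g′′′(0)/3! = -365/81.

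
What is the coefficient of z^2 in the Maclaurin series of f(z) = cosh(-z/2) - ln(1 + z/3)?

Expand each term separately and add.
f(0) = 1
f′(0) = -1/3
f′′(0) = 13/36
So c_2 = f′′(0)/2! = 13/72.

13/72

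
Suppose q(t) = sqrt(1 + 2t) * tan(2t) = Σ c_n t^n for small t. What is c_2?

2

Write out both Maclaurin series and multiply, keeping only the needed powers.
q(0) = 0
q′(0) = 2
q′′(0) = 4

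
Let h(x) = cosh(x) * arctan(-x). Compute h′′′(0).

-1

Write out both Maclaurin series and multiply, keeping only the needed powers.
The coefficient of x^3 in the expansion is -1/6, so h′′′(0) = 3! * (-1/6) = -1.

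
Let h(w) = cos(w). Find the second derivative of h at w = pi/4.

-sqrt(2)/2

Apply the Taylor formula c_k = f^(k)(a)/k!.
The coefficient of (w - pi/4)^2 in the expansion is -sqrt(2)/4, so h′′(pi/4) = 2! * (-sqrt(2)/4) = -sqrt(2)/2.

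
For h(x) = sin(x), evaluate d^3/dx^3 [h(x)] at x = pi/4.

-sqrt(2)/2

The coefficient of (x - pi/4)^3 in the expansion is -sqrt(2)/12, so h′′′(pi/4) = 3! * (-sqrt(2)/12) = -sqrt(2)/2.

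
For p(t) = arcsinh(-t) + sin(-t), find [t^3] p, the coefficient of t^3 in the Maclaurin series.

Add the two expansions coefficient-wise.
p(0) = 0
p′(0) = -2
p′′(0) = 0
p′′′(0) = 2
So c_3 = p′′′(0)/3! = 1/3.

1/3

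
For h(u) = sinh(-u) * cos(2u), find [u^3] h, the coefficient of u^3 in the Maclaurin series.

Multiply the two series term by term and collect like powers.
[u^0] = 0;  [u^1] = -1;  [u^2] = 0;  [u^3] = 11/6.

11/6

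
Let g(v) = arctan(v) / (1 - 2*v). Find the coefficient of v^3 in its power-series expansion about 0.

Expand 1/(denominator) as a geometric series and multiply by the numerator's series.

11/3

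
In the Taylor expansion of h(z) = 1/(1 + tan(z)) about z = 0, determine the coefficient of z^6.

122/45

Substitute the inner expansion into the outer series and collect powers.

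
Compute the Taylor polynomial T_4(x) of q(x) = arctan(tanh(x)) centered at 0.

-2*x^3/3 + x

Compose series: expand the inner function first, then feed it into the outer expansion.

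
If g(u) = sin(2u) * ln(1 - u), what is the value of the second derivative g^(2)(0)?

Expand each factor separately, then convolve coefficients.
The coefficient of u^2 in the expansion is -2, so g′′(0) = 2! * (-2) = -4.

-4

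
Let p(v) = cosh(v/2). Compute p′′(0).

From the series, [v^2] p = 1/8; multiply by 2! = 2 to get 1/4.

1/4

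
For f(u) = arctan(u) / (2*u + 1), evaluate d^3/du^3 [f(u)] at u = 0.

Expand 1/(denominator) as a geometric series and multiply by the numerator's series.
From the series, [u^3] f = 11/3; multiply by 3! = 6 to get 22.

22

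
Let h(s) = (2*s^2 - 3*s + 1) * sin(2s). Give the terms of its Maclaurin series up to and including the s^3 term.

8*s^3/3 - 6*s^2 + 2*s

Distribute the polynomial across the series and collect like powers.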